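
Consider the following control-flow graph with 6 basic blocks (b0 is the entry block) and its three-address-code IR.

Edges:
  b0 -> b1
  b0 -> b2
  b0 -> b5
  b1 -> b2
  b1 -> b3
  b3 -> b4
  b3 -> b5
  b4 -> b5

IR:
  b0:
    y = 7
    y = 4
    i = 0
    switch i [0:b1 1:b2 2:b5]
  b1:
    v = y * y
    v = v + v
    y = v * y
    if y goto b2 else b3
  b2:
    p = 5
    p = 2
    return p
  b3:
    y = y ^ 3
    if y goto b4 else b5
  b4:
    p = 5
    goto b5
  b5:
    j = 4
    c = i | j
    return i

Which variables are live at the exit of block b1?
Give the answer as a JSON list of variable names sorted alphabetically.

Answer: ["i", "y"]

Working:
def/use:
  b0 def {i,y} use ∅
  b1 def {v,y} use {y}
  b2 def {p} use ∅
  b3 def {y} use {y}
  b4 def {p} use ∅
  b5 def {c,j} use {i}

Liveness:
  live b0: ∅→{i,y}
  live b1: {i,y}→{i,y}
  live b2: ∅→∅
  live b3: {i,y}→{i}
  live b4: {i}→{i}
  live b5: {i}→∅

live-out(b1) = ["i", "y"]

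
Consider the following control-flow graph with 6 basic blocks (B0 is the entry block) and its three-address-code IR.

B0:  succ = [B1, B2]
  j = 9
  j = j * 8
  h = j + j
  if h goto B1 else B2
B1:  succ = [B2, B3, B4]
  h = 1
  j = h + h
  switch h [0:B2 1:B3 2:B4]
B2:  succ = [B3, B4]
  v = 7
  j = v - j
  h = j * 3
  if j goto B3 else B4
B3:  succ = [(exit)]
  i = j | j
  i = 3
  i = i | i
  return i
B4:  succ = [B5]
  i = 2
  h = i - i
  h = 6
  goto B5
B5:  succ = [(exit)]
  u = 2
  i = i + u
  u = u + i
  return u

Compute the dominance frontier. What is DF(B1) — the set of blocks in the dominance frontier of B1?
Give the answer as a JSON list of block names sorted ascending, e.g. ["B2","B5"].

Answer: ["B2", "B3", "B4"]

Working:
idom tree: B1←B0 B2←B0 B3←B0 B4←B0 B5←B4
Dom∩ at merges:
  B2: preds {B0,B1}: {B0} ∩ {B0,B1} = {B0}; idom=B0
  B3: preds {B1,B2}: {B0,B1} ∩ {B0,B2} = {B0}; idom=B0
  B4: preds {B1,B2}: {B0,B1} ∩ {B0,B2} = {B0}; idom=B0

DF walk-up:
  B2←B0: walk · to B0
  B2←B1: walk B1 to B0
  B3←B1: walk B1 to B0
  B3←B2: walk B2 to B0
  B4←B1: walk B1 to B0
  B4←B2: walk B2 to B0
  B0 → ∅
  B1 → {B2,B3,B4}
  B2 → {B3,B4}
  B3 → ∅
  B4 → ∅
  B5 → ∅

DF(B1) = ["B2", "B3", "B4"]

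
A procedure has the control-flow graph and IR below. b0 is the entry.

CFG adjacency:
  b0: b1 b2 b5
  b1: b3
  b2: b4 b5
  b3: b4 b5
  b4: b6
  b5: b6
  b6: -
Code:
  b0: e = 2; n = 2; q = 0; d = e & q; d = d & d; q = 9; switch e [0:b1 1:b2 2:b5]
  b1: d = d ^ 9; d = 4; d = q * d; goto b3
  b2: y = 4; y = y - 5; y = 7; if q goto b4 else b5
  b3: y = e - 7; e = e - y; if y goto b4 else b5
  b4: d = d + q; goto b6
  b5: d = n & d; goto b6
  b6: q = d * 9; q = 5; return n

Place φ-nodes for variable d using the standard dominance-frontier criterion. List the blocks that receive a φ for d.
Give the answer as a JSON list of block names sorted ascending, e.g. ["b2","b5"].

Answer: ["b4", "b5", "b6"]

Analysis:
idom tree: b1←b0 b2←b0 b3←b1 b4←b0 b5←b0 b6←b0
Join-block Dom:
  b4: preds {b2,b3}: {b0,b2} ∩ {b0,b1,b3} = {b0}; idom=b0
  b5: preds {b0,b2,b3}: {b0} ∩ {b0,b2} ∩ {b0,b1,b3} = {b0}; idom=b0
  b6: preds {b4,b5}: {b0,b4} ∩ {b0,b5} = {b0}; idom=b0

DF derivation:
  join b4 pred b2: b2 stop@b0
  join b4 pred b3: b3→b1 stop@b0
  join b5 pred b0: · stop@b0
  join b5 pred b2: b2 stop@b0
  join b5 pred b3: b3→b1 stop@b0
  join b6 pred b4: b4 stop@b0
  join b6 pred b5: b5 stop@b0
  b0: DF=∅
  b1: DF={b4,b5}
  b2: DF={b4,b5}
  b3: DF={b4,b5}
  b4: DF={b6}
  b5: DF={b6}
  b6: DF=∅

φ for d: defs {b0,b1,b4,b5}
  DF⁺ = {b4,b5,b6}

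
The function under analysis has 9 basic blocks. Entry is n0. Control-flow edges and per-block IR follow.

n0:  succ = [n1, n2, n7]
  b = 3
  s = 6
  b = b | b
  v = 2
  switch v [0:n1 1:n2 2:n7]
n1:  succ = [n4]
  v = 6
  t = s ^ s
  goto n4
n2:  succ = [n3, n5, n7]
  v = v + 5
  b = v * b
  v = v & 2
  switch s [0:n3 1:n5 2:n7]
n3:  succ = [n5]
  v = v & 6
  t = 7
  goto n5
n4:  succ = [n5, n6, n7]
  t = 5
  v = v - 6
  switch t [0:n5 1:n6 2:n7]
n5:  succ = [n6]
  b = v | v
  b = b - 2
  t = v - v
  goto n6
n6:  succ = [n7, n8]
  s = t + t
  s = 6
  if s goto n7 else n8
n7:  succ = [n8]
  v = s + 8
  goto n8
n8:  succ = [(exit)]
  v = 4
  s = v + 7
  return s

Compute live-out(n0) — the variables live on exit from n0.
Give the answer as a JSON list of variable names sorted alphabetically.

Answer: ["b", "s", "v"]

Analysis:
Block summaries:
  n0: {b,s,v} / ∅
  n1: {t,v} / {s}
  n2: {b,v} / {b,s,v}
  n3: {t,v} / {v}
  n4: {t,v} / {v}
  n5: {b,t} / {v}
  n6: {s} / {t}
  n7: {v} / {s}
  n8: {s,v} / ∅

Live sets:
  n0 li=∅ lo={b,s,v}
  n1 li={s} lo={s,v}
  n2 li={b,s,v} lo={s,v}
  n3 li={v} lo={v}
  n4 li={s,v} lo={s,t,v}
  n5 li={v} lo={t}
  n6 li={t} lo={s}
  n7 li={s} lo=∅
  n8 li=∅ lo=∅

live-out(n0) = ["b", "s", "v"]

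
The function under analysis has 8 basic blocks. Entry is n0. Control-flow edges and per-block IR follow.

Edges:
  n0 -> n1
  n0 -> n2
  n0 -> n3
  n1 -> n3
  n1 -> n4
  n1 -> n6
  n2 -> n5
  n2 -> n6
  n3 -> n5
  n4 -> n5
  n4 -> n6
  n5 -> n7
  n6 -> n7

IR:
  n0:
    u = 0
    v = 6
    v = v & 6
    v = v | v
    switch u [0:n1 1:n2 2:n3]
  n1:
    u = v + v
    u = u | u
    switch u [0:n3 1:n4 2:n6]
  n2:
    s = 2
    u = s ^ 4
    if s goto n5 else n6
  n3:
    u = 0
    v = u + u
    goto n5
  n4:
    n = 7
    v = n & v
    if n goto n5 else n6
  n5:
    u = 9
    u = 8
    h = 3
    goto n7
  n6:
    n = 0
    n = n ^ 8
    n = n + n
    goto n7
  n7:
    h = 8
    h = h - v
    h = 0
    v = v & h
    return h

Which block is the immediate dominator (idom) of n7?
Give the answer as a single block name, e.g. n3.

Answer: n0

Working:
idom tree: n1←n0 n2←n0 n3←n0 n4←n1 n5←n0 n6←n0 n7←n0
Dom∩ at merges:
  n3: preds {n0,n1}: {n0} ∩ {n0,n1} = {n0}; idom=n0
  n5: preds {n2,n3,n4}: {n0,n2} ∩ {n0,n3} ∩ {n0,n1,n4} = {n0}; idom=n0
  n6: preds {n1,n2,n4}: {n0,n1} ∩ {n0,n2} ∩ {n0,n1,n4} = {n0}; idom=n0
  n7: preds {n5,n6}: {n0,n5} ∩ {n0,n6} = {n0}; idom=n0

idom(n7) = n0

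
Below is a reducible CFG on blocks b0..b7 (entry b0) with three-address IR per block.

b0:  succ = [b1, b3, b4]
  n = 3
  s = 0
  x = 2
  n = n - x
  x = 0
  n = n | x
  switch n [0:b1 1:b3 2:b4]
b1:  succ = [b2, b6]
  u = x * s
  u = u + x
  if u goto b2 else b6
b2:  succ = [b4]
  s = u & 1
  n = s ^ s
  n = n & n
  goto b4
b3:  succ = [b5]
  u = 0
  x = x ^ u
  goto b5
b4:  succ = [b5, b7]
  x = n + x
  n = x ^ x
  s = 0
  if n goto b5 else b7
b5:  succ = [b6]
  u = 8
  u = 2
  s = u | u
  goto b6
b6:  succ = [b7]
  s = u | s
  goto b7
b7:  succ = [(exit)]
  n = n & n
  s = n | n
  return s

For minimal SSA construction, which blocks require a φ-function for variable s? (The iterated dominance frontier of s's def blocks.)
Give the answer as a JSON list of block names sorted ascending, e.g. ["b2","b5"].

idom tree: b1←b0 b2←b1 b3←b0 b4←b0 b5←b0 b6←b0 b7←b0
Dom at joins:
  b4: preds {b0,b2}: {b0} ∩ {b0,b1,b2} = {b0}; idom=b0
  b5: preds {b3,b4}: {b0,b3} ∩ {b0,b4} = {b0}; idom=b0
  b6: preds {b1,b5}: {b0,b1} ∩ {b0,b5} = {b0}; idom=b0
  b7: preds {b4,b6}: {b0,b4} ∩ {b0,b6} = {b0}; idom=b0

DF walk-up:
  join b4 pred b0: · stop@b0
  join b4 pred b2: b2→b1 stop@b0
  join b5 pred b3: b3 stop@b0
  join b5 pred b4: b4 stop@b0
  join b6 pred b1: b1 stop@b0
  join b6 pred b5: b5 stop@b0
  join b7 pred b4: b4 stop@b0
  join b7 pred b6: b6 stop@b0
  b0 → ∅
  b1 → {b4,b6}
  b2 → {b4}
  b3 → {b5}
  b4 → {b5,b7}
  b5 → {b6}
  b6 → {b7}
  b7 → ∅

φ for s: defs {b0,b2,b4,b5,b6,b7}
  DF⁺ = {b4,b5,b6,b7}

Answer: ["b4", "b5", "b6", "b7"]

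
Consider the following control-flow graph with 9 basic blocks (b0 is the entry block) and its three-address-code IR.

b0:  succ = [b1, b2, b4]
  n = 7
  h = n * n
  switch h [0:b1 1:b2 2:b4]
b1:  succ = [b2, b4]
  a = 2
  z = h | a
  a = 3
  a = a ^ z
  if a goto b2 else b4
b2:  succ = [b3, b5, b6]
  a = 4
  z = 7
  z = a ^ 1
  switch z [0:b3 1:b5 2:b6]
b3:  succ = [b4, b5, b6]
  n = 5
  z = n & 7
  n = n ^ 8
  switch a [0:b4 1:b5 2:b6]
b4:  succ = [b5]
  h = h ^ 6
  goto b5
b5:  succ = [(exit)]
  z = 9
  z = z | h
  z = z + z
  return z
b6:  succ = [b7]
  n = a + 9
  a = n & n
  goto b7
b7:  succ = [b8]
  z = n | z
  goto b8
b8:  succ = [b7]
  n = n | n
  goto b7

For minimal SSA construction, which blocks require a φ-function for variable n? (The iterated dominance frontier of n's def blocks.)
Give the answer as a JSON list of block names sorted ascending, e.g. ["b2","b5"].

Answer: ["b4", "b5", "b6", "b7"]

Derivation:
idom tree: b1←b0 b2←b0 b3←b2 b4←b0 b5←b0 b6←b2 b7←b6 b8←b7
Dom at joins:
  b2: preds {b0,b1}: {b0} ∩ {b0,b1} = {b0}; idom=b0
  b4: preds {b0,b1,b3}: {b0} ∩ {b0,b1} ∩ {b0,b2,b3} = {b0}; idom=b0
  b5: preds {b2,b3,b4}: {b0,b2} ∩ {b0,b2,b3} ∩ {b0,b4} = {b0}; idom=b0
  b6: preds {b2,b3}: {b0,b2} ∩ {b0,b2,b3} = {b0,b2}; idom=b2
  b7: preds {b6,b8}: {b0,b2,b6} ∩ {b0,b2,b6,b7,b8} = {b0,b2,b6}; idom=b6

DF derivation:
  join b2 pred b0: · stop@b0
  join b2 pred b1: b1 stop@b0
  join b4 pred b0: · stop@b0
  join b4 pred b1: b1 stop@b0
  join b4 pred b3: b3→b2 stop@b0
  join b5 pred b2: b2 stop@b0
  join b5 pred b3: b3→b2 stop@b0
  join b5 pred b4: b4 stop@b0
  join b6 pred b2: · stop@b2
  join b6 pred b3: b3 stop@b2
  join b7 pred b6: · stop@b6
  join b7 pred b8: b8→b7 stop@b6
  DF(b0)=∅
  DF(b1)={b2,b4}
  DF(b2)={b4,b5}
  DF(b3)={b4,b5,b6}
  DF(b4)={b5}
  DF(b5)=∅
  DF(b6)=∅
  DF(b7)={b7}
  DF(b8)={b7}

φ for n: defs {b0,b3,b6,b8}
  DF⁺ = {b4,b5,b6,b7}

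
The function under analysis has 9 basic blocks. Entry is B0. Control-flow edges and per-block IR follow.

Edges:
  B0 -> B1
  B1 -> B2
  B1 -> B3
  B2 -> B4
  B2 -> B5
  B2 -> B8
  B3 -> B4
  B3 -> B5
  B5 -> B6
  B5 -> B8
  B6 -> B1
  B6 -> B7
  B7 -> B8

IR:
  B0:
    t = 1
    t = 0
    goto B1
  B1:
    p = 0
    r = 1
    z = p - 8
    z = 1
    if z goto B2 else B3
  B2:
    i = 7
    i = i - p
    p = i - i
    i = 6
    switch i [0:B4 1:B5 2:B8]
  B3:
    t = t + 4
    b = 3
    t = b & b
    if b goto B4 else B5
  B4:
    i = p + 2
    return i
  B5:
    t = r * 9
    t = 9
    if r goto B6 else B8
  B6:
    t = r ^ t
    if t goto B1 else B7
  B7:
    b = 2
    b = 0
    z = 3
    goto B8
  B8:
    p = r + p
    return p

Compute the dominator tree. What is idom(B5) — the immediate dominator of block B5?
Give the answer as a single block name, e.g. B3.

Answer: B1

Analysis:
idom tree: B1←B0 B2←B1 B3←B1 B4←B1 B5←B1 B6←B5 B7←B6 B8←B1
Dom∩ at merges:
  B1: preds {B0,B6}: {B0} ∩ {B0,B1,B5,B6} = {B0}; idom=B0
  B4: preds {B2,B3}: {B0,B1,B2} ∩ {B0,B1,B3} = {B0,B1}; idom=B1
  B5: preds {B2,B3}: {B0,B1,B2} ∩ {B0,B1,B3} = {B0,B1}; idom=B1
  B8: preds {B2,B5,B7}: {B0,B1,B2} ∩ {B0,B1,B5} ∩ {B0,B1,B5,B6,B7} = {B0,B1}; idom=B1

idom(B5) = B1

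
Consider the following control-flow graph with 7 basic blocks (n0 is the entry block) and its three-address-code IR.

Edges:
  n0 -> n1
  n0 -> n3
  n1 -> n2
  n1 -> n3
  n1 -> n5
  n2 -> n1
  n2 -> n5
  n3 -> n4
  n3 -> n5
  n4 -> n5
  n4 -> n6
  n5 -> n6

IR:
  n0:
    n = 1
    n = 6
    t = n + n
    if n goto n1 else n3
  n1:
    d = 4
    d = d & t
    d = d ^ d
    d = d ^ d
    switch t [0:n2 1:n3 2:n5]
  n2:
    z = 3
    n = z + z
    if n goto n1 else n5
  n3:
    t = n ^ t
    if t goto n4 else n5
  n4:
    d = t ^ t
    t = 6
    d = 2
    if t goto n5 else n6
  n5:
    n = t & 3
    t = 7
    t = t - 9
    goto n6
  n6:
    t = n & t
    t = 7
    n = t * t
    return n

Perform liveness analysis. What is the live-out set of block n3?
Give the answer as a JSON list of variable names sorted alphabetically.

Answer: ["n", "t"]

Analysis:
Per-block:
  n0: {n,t} / ∅
  n1: {d} / {t}
  n2: {n,z} / ∅
  n3: {t} / {n,t}
  n4: {d,t} / {t}
  n5: {n,t} / {t}
  n6: {n,t} / {n,t}

Live sets:
  live n0: ∅→{n,t}
  live n1: {n,t}→{n,t}
  live n2: {t}→{n,t}
  live n3: {n,t}→{n,t}
  live n4: {n,t}→{n,t}
  live n5: {t}→{n,t}
  live n6: {n,t}→∅

live-out(n3) = ["n", "t"]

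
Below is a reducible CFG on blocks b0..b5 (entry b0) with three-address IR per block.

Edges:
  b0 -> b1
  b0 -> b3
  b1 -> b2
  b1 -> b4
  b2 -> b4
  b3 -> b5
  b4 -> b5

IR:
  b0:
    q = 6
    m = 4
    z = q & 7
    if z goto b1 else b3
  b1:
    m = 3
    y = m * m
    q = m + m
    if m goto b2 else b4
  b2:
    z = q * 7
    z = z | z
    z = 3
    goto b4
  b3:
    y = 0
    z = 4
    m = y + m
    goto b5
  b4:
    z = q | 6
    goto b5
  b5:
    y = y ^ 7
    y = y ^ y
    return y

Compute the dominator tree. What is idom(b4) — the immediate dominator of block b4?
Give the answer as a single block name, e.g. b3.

Answer: b1

Working:
idom tree: b1←b0 b2←b1 b3←b0 b4←b1 b5←b0
Dom∩ at merges:
  b4: preds {b1,b2}: {b0,b1} ∩ {b0,b1,b2} = {b0,b1}; idom=b1
  b5: preds {b3,b4}: {b0,b3} ∩ {b0,b1,b4} = {b0}; idom=b0

idom(b4) = b1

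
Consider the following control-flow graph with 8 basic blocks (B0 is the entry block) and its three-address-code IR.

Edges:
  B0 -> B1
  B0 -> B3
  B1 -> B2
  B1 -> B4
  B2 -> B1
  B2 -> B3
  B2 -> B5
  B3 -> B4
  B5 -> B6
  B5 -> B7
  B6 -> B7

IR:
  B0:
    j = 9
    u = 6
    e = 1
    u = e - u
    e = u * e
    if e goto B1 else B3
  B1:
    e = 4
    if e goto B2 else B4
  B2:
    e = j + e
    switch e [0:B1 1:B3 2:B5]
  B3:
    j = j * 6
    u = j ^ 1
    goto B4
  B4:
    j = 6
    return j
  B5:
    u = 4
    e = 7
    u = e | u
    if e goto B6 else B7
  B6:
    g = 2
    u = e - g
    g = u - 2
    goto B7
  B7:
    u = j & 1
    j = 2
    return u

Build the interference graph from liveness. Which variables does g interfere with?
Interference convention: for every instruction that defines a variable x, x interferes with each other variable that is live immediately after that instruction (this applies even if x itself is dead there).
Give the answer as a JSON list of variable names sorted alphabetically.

Answer: ["e", "j"]

Working:
Block summaries:
  B0 def {e,j,u} use ∅
  B1 def {e} use ∅
  B2 def {e} use {e,j}
  B3 def {j,u} use {j}
  B4 def {j} use ∅
  B5 def {e,u} use ∅
  B6 def {g,u} use {e}
  B7 def {j,u} use {j}

Live sets:
  B0 li=∅ lo={j}
  B1 li={j} lo={e,j}
  B2 li={e,j} lo={j}
  B3 li={j} lo=∅
  B4 li=∅ lo=∅
  B5 li={j} lo={e,j}
  B6 li={e,j} lo={j}
  B7 li={j} lo=∅

Conflict graph:
  e↔{g,j,u}
  g↔{e,j}
  j↔{e,g,u}
  u↔{e,j}

N(g) = ["e", "j"]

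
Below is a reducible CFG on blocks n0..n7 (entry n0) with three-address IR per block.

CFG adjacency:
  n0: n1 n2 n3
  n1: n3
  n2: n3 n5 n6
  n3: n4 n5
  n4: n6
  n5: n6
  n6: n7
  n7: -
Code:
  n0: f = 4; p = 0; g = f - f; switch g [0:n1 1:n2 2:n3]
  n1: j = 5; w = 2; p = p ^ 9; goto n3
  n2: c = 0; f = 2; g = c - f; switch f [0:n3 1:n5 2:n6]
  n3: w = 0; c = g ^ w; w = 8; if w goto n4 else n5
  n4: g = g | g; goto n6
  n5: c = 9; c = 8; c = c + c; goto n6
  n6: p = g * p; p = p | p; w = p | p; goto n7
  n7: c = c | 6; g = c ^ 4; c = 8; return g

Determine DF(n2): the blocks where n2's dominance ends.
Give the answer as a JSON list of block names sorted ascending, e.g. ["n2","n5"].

idom tree: n1←n0 n2←n0 n3←n0 n4←n3 n5←n0 n6←n0 n7←n6
Dom at joins:
  n3: preds {n0,n1,n2}: {n0} ∩ {n0,n1} ∩ {n0,n2} = {n0}; idom=n0
  n5: preds {n2,n3}: {n0,n2} ∩ {n0,n3} = {n0}; idom=n0
  n6: preds {n2,n4,n5}: {n0,n2} ∩ {n0,n3,n4} ∩ {n0,n5} = {n0}; idom=n0

DF derivation:
  n3←n0: walk · to n0
  n3←n1: walk n1 to n0
  n3←n2: walk n2 to n0
  n5←n2: walk n2 to n0
  n5←n3: walk n3 to n0
  n6←n2: walk n2 to n0
  n6←n4: walk n4→n3 to n0
  n6←n5: walk n5 to n0
  n0 → ∅
  n1 → {n3}
  n2 → {n3,n5,n6}
  n3 → {n5,n6}
  n4 → {n6}
  n5 → {n6}
  n6 → ∅
  n7 → ∅

DF(n2) = ["n3", "n5", "n6"]

Answer: ["n3", "n5", "n6"]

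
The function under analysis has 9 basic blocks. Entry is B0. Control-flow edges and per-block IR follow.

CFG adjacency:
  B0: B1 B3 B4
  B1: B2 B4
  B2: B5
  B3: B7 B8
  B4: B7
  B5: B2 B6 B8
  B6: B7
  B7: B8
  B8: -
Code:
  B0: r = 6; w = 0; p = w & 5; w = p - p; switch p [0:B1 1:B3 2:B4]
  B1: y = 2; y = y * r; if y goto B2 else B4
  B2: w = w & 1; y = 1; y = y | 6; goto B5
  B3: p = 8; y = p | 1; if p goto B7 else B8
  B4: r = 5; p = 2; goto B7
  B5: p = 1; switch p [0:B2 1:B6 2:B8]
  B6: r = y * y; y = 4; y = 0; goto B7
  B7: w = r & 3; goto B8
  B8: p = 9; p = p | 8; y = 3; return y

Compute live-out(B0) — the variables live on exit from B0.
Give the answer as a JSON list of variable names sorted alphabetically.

Answer: ["r", "w"]

Working:
Per-block:
  B0 def {p,r,w} use ∅
  B1 def {y} use {r}
  B2 def {w,y} use {w}
  B3 def {p,y} use ∅
  B4 def {p,r} use ∅
  B5 def {p} use ∅
  B6 def {r,y} use {y}
  B7 def {w} use {r}
  B8 def {p,y} use ∅

Live sets:
  B0 li=∅ lo={r,w}
  B1 li={r,w} lo={w}
  B2 li={w} lo={w,y}
  B3 li={r} lo={r}
  B4 li=∅ lo={r}
  B5 li={w,y} lo={w,y}
  B6 li={y} lo={r}
  B7 li={r} lo=∅
  B8 li=∅ lo=∅

live-out(B0) = ["r", "w"]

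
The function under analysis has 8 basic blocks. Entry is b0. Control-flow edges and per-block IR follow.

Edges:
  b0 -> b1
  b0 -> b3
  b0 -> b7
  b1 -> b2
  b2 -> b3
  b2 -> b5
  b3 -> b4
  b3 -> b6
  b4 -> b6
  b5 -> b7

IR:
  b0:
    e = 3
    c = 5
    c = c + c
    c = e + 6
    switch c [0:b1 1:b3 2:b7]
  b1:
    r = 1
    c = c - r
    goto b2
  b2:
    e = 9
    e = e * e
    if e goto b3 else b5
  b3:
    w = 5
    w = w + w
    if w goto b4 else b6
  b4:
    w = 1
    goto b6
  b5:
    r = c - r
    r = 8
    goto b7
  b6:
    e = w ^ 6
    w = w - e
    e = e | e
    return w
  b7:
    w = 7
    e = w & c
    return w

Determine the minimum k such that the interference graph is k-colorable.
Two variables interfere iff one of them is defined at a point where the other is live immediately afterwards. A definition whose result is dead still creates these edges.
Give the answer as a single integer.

def/use:
  b0 def {c,e} use ∅
  b1 def {c,r} use {c}
  b2 def {e} use ∅
  b3 def {w} use ∅
  b4 def {w} use ∅
  b5 def {r} use {c,r}
  b6 def {e,w} use {w}
  b7 def {e,w} use {c}

Live sets:
  live b0: ∅→{c}
  live b1: {c}→{c,r}
  live b2: {c,r}→{c,r}
  live b3: ∅→{w}
  live b4: ∅→{w}
  live b5: {c,r}→{c}
  live b6: {w}→∅
  live b7: {c}→∅

Interfere edges:
  c: {e,r,w}
  e: {c,r,w}
  r: {c,e}
  w: {c,e}

Colouring:
  lower bound: {c,e,r} mutually conflict ⇒ χ ≥ 3
  3-colouring: r0={c}  r1={e}  r2={r,w}
  χ = 3

Answer: 3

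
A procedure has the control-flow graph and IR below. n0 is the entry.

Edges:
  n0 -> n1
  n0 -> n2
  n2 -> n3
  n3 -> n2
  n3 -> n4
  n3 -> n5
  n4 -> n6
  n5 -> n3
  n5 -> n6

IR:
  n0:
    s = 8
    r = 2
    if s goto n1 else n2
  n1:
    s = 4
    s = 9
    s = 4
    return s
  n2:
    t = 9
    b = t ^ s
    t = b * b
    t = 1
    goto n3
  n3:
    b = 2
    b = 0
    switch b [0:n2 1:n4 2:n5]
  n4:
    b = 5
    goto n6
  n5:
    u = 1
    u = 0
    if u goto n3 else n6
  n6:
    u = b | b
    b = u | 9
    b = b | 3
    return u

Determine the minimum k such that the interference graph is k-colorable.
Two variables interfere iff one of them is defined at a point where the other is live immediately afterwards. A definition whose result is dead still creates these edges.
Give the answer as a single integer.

Answer: 3

Derivation:
def/use:
  n0: def={r,s} ue=∅
  n1: def={s} ue=∅
  n2: def={b,t} ue={s}
  n3: def={b} ue=∅
  n4: def={b} ue=∅
  n5: def={u} ue=∅
  n6: def={b,u} ue={b}

Liveness:
  live n0: ∅→{s}
  live n1: ∅→∅
  live n2: {s}→{s}
  live n3: {s}→{b,s}
  live n4: ∅→{b}
  live n5: {b,s}→{b,s}
  live n6: {b}→∅

Interfere edges:
  b — {s,u}
  r — {s}
  s — {b,r,t,u}
  t — {s}
  u — {b,s}

Registers:
  clique {b,s,u} ⇒ need ≥ 3
  assign b→r1 r→r1 s→r0 t→r1 u→r2 — no edge inside a register ⇒ χ ≤ 3
  χ = 3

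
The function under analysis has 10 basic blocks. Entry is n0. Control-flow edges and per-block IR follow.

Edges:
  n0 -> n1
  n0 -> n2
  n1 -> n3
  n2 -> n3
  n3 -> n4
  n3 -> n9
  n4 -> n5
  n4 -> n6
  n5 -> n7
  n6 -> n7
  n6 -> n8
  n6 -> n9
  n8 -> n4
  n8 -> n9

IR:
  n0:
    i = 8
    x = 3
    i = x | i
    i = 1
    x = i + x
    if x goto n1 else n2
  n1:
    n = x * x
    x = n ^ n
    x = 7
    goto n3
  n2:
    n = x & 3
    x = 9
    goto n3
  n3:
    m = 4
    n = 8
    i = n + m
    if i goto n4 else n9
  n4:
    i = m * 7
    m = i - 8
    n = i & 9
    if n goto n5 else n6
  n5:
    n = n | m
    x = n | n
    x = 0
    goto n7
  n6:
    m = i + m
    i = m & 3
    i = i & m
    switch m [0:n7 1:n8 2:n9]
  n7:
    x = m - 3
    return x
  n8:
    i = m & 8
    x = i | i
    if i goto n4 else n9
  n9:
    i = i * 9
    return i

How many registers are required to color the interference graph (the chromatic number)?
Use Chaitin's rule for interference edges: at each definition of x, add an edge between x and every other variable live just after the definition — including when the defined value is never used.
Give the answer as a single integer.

Per-block:
  n0: def={i,x} ue=∅
  n1: def={n,x} ue={x}
  n2: def={n,x} ue={x}
  n3: def={i,m,n} ue=∅
  n4: def={i,m,n} ue={m}
  n5: def={n,x} ue={m,n}
  n6: def={i,m} ue={i,m}
  n7: def={x} ue={m}
  n8: def={i,x} ue={m}
  n9: def={i} ue={i}

Backward fixpoint:
  live n0: ∅→{x}
  live n1: {x}→∅
  live n2: {x}→∅
  live n3: ∅→{i,m}
  live n4: {m}→{i,m,n}
  live n5: {m,n}→{m}
  live n6: {i,m}→{i,m}
  live n7: {m}→∅
  live n8: {m}→{i,m}
  live n9: {i}→∅

Conflict graph:
  i↔{m,n,x}
  m↔{i,n,x}
  n↔{i,m}
  x↔{i,m}

Colouring:
  clique {i,m,n} ⇒ need ≥ 3
  3-colouring: c0={i}  c1={m}  c2={n,x}
  χ = 3

Answer: 3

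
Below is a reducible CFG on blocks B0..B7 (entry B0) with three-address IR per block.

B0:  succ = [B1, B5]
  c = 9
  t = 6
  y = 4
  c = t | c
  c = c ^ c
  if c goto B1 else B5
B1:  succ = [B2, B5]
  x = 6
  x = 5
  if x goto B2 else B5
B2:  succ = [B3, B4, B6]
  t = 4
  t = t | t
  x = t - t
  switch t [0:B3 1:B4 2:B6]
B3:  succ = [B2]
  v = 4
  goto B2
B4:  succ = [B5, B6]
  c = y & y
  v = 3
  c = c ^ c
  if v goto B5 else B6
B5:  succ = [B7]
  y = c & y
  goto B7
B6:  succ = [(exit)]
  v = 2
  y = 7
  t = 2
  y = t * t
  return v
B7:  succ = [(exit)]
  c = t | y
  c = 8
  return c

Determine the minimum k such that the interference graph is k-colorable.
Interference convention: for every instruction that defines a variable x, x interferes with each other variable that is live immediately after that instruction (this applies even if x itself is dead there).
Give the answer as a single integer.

def/use:
  B0: def={c,t,y} ue=∅
  B1: def={x} ue=∅
  B2: def={t,x} ue=∅
  B3: def={v} ue=∅
  B4: def={c,v} ue={y}
  B5: def={y} ue={c,y}
  B6: def={t,v,y} ue=∅
  B7: def={c} ue={t,y}

Backward fixpoint:
  B0: in=∅ out={c,t,y}
  B1: in={c,t,y} out={c,t,y}
  B2: in={y} out={t,y}
  B3: in={y} out={y}
  B4: in={t,y} out={c,t,y}
  B5: in={c,t,y} out={t,y}
  B6: in=∅ out=∅
  B7: in={t,y} out=∅

Conflict graph:
  c: {t,v,x,y}
  t: {c,v,x,y}
  v: {c,t,y}
  x: {c,t,y}
  y: {c,t,v,x}

Colouring:
  lower bound: {c,t,v,y} mutually conflict ⇒ χ ≥ 4
  assign c→R0 t→R1 v→R3 x→R3 y→R2 — no edge inside a register ⇒ χ ≤ 4
  χ = 4

Answer: 4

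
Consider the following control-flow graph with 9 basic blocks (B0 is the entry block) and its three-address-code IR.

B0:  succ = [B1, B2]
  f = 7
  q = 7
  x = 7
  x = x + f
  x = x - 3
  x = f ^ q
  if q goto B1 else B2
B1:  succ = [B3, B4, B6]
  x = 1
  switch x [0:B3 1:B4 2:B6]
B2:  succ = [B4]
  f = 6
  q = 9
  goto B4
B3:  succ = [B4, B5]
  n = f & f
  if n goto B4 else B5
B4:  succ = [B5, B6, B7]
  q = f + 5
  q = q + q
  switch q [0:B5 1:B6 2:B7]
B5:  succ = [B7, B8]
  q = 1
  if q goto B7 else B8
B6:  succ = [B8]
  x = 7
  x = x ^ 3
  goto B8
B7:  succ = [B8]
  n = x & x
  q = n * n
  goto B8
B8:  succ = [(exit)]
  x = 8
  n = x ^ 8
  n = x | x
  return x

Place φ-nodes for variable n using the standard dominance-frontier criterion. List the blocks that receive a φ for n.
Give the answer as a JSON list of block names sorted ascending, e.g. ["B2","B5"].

Answer: ["B4", "B5", "B6", "B7", "B8"]

Derivation:
idom tree: B1←B0 B2←B0 B3←B1 B4←B0 B5←B0 B6←B0 B7←B0 B8←B0
Dom at joins:
  B4: preds {B1,B2,B3}: {B0,B1} ∩ {B0,B2} ∩ {B0,B1,B3} = {B0}; idom=B0
  B5: preds {B3,B4}: {B0,B1,B3} ∩ {B0,B4} = {B0}; idom=B0
  B6: preds {B1,B4}: {B0,B1} ∩ {B0,B4} = {B0}; idom=B0
  B7: preds {B4,B5}: {B0,B4} ∩ {B0,B5} = {B0}; idom=B0
  B8: preds {B5,B6,B7}: {B0,B5} ∩ {B0,B6} ∩ {B0,B7} = {B0}; idom=B0

DF derivation:
  join B4 pred B1: B1 stop@B0
  join B4 pred B2: B2 stop@B0
  join B4 pred B3: B3→B1 stop@B0
  join B5 pred B3: B3→B1 stop@B0
  join B5 pred B4: B4 stop@B0
  join B6 pred B1: B1 stop@B0
  join B6 pred B4: B4 stop@B0
  join B7 pred B4: B4 stop@B0
  join B7 pred B5: B5 stop@B0
  join B8 pred B5: B5 stop@B0
  join B8 pred B6: B6 stop@B0
  join B8 pred B7: B7 stop@B0
  B0: DF=∅
  B1: DF={B4,B5,B6}
  B2: DF={B4}
  B3: DF={B4,B5}
  B4: DF={B5,B6,B7}
  B5: DF={B7,B8}
  B6: DF={B8}
  B7: DF={B8}
  B8: DF=∅

φ for n: defs {B3,B7,B8}
  DF⁺ = {B4,B5,B6,B7,B8}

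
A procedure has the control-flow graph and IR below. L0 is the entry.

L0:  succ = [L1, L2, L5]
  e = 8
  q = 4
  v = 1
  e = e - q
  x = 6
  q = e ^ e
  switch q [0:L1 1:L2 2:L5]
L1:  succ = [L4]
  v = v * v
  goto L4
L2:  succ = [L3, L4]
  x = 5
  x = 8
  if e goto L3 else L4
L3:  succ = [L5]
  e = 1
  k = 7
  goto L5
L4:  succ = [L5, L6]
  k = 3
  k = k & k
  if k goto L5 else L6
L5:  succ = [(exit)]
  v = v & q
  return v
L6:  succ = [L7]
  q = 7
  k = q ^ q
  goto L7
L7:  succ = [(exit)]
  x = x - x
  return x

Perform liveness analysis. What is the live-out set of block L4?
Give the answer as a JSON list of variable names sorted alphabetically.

def/use:
  L0 def {e,q,v,x} use ∅
  L1 def {v} use {v}
  L2 def {x} use {e}
  L3 def {e,k} use ∅
  L4 def {k} use ∅
  L5 def {v} use {q,v}
  L6 def {k,q} use ∅
  L7 def {x} use {x}

Backward fixpoint:
  L0: in=∅ out={e,q,v,x}
  L1: in={q,v,x} out={q,v,x}
  L2: in={e,q,v} out={q,v,x}
  L3: in={q,v} out={q,v}
  L4: in={q,v,x} out={q,v,x}
  L5: in={q,v} out=∅
  L6: in={x} out={x}
  L7: in={x} out=∅

live-out(L4) = ["q", "v", "x"]

Answer: ["q", "v", "x"]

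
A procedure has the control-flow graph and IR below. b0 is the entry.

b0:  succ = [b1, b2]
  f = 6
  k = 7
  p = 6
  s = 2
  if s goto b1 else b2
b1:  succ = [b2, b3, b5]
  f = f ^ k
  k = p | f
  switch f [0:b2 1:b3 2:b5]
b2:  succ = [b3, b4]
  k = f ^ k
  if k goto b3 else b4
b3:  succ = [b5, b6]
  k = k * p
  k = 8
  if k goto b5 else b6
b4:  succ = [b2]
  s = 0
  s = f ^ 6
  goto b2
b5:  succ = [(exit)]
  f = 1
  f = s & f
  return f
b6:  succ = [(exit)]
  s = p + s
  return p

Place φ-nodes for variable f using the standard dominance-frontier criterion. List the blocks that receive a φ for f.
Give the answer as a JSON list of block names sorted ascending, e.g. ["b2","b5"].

idom tree: b1←b0 b2←b0 b3←b0 b4←b2 b5←b0 b6←b3
Join-block Dom:
  b2: preds {b0,b1,b4}: {b0} ∩ {b0,b1} ∩ {b0,b2,b4} = {b0}; idom=b0
  b3: preds {b1,b2}: {b0,b1} ∩ {b0,b2} = {b0}; idom=b0
  b5: preds {b1,b3}: {b0,b1} ∩ {b0,b3} = {b0}; idom=b0

DF walk-up:
  join b2 pred b0: · stop@b0
  join b2 pred b1: b1 stop@b0
  join b2 pred b4: b4→b2 stop@b0
  join b3 pred b1: b1 stop@b0
  join b3 pred b2: b2 stop@b0
  join b5 pred b1: b1 stop@b0
  join b5 pred b3: b3 stop@b0
  b0: DF=∅
  b1: DF={b2,b3,b5}
  b2: DF={b2,b3}
  b3: DF={b5}
  b4: DF={b2}
  b5: DF=∅
  b6: DF=∅

φ for f: defs {b0,b1,b5}
  DF⁺ = {b2,b3,b5}

Answer: ["b2", "b3", "b5"]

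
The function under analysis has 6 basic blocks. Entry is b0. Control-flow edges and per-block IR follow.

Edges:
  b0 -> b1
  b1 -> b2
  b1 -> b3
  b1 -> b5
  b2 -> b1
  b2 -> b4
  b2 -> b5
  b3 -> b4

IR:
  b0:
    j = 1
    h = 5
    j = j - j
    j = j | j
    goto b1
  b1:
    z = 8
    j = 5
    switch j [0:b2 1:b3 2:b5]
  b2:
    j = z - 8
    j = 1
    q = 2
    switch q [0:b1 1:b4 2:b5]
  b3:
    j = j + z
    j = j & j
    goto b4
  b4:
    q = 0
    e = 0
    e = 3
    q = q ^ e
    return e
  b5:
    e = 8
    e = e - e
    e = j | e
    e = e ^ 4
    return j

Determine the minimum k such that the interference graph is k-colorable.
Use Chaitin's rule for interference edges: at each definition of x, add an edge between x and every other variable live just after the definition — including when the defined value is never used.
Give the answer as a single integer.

Answer: 3

Derivation:
Per-block:
  b0: {h,j} / ∅
  b1: {j,z} / ∅
  b2: {j,q} / {z}
  b3: {j} / {j,z}
  b4: {e,q} / ∅
  b5: {e} / {j}

Backward fixpoint:
  b0: in=∅ out=∅
  b1: in=∅ out={j,z}
  b2: in={z} out={j}
  b3: in={j,z} out=∅
  b4: in=∅ out=∅
  b5: in={j} out=∅

Interfere edges:
  e↔{j,q}
  h↔{j}
  j↔{e,h,q,z}
  q↔{e,j}
  z↔{j}

Registers:
  {e,j,q} pairwise interfere (3-clique) ⇒ χ ≥ 3
  3-colouring: r0={j}  r1={e,h,z}  r2={q}
  χ = 3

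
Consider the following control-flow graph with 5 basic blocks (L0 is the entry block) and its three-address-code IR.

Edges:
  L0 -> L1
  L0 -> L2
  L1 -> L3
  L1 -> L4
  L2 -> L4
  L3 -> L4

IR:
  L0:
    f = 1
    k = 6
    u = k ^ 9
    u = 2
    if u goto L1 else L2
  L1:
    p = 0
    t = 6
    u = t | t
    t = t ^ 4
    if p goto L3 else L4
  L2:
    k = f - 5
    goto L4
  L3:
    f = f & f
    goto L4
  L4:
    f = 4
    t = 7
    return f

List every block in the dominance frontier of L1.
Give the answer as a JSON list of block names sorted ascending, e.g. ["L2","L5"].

Answer: ["L4"]

Derivation:
idom tree: L1←L0 L2←L0 L3←L1 L4←L0
Dom∩ at merges:
  L4: preds {L1,L2,L3}: {L0,L1} ∩ {L0,L2} ∩ {L0,L1,L3} = {L0}; idom=L0

Frontier:
  L4←L1: walk L1 to L0
  L4←L2: walk L2 to L0
  L4←L3: walk L3→L1 to L0
  L0: DF=∅
  L1: DF={L4}
  L2: DF={L4}
  L3: DF={L4}
  L4: DF=∅

DF(L1) = ["L4"]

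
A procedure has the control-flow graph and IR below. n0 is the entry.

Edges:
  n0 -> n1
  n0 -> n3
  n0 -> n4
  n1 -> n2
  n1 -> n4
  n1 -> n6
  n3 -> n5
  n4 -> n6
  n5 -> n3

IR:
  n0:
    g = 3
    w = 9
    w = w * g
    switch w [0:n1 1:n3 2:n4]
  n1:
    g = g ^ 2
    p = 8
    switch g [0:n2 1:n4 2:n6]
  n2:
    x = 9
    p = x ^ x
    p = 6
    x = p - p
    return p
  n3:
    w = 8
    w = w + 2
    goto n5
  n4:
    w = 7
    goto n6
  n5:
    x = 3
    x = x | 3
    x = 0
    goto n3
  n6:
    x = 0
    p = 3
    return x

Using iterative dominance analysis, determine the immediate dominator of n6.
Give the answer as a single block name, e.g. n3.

idom tree: n1←n0 n2←n1 n3←n0 n4←n0 n5←n3 n6←n0
Dom at joins:
  n3: preds {n0,n5}: {n0} ∩ {n0,n3,n5} = {n0}; idom=n0
  n4: preds {n0,n1}: {n0} ∩ {n0,n1} = {n0}; idom=n0
  n6: preds {n1,n4}: {n0,n1} ∩ {n0,n4} = {n0}; idom=n0

idom(n6) = n0

Answer: n0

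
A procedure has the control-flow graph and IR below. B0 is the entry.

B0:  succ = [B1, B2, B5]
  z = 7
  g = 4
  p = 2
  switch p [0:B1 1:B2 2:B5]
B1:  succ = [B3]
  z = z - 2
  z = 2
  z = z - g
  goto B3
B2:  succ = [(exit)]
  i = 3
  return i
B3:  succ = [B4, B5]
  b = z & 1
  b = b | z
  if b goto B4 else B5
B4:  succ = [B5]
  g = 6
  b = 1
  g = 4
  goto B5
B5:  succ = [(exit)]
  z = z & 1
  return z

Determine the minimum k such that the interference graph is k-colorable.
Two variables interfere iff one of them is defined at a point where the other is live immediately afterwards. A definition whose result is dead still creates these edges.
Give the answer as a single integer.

Answer: 3

Derivation:
def/use:
  B0: def={g,p,z} ue=∅
  B1: def={z} ue={g,z}
  B2: def={i} ue=∅
  B3: def={b} ue={z}
  B4: def={b,g} ue=∅
  B5: def={z} ue={z}

Liveness:
  B0: in=∅ out={g,z}
  B1: in={g,z} out={z}
  B2: in=∅ out=∅
  B3: in={z} out={z}
  B4: in={z} out={z}
  B5: in={z} out=∅

Interference:
  b: {z}
  g: {p,z}
  i: ∅
  p: {g,z}
  z: {b,g,p}

Colouring:
  {g,p,z} pairwise interfere (3-clique) ⇒ χ ≥ 3
  assign b→R1 g→R1 i→R0 p→R2 z→R0 — no edge inside a register ⇒ χ ≤ 3
  χ = 3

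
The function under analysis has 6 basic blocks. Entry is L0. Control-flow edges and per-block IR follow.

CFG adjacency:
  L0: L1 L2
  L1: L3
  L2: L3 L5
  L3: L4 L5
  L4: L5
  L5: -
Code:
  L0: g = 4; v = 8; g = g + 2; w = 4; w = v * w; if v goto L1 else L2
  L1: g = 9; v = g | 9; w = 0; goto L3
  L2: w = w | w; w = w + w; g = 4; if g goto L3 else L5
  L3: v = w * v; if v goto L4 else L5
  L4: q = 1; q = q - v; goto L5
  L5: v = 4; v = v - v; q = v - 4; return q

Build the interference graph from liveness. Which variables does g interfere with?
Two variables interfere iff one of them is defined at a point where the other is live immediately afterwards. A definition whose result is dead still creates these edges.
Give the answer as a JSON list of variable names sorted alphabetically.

Answer: ["v", "w"]

Analysis:
def/use:
  L0: def={g,v,w} ue=∅
  L1: def={g,v,w} ue=∅
  L2: def={g,w} ue={w}
  L3: def={v} ue={v,w}
  L4: def={q} ue={v}
  L5: def={q,v} ue=∅

Liveness:
  L0: in=∅ out={v,w}
  L1: in=∅ out={v,w}
  L2: in={v,w} out={v,w}
  L3: in={v,w} out={v}
  L4: in={v} out=∅
  L5: in=∅ out=∅

Interfere edges:
  g↔{v,w}
  q↔{v}
  v↔{g,q,w}
  w↔{g,v}

N(g) = ["v", "w"]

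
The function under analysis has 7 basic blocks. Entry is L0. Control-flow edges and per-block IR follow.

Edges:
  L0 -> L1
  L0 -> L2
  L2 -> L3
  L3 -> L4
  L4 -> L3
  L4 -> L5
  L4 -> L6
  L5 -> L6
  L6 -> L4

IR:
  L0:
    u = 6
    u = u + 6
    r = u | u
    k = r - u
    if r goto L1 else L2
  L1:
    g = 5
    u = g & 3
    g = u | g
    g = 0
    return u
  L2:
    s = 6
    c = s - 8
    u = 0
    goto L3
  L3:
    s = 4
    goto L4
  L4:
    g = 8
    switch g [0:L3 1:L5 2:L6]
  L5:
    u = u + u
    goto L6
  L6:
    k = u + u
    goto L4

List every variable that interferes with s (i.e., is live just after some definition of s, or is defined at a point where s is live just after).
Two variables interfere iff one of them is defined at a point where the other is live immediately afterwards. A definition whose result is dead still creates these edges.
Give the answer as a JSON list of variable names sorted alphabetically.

Answer: ["u"]

Working:
Block summaries:
  L0 def {k,r,u} use ∅
  L1 def {g,u} use ∅
  L2 def {c,s,u} use ∅
  L3 def {s} use ∅
  L4 def {g} use ∅
  L5 def {u} use {u}
  L6 def {k} use {u}

Backward fixpoint:
  L0: in=∅ out=∅
  L1: in=∅ out=∅
  L2: in=∅ out={u}
  L3: in={u} out={u}
  L4: in={u} out={u}
  L5: in={u} out={u}
  L6: in={u} out={u}

Interfere edges:
  c — ∅
  g — {u}
  k — {r,u}
  r — {k,u}
  s — {u}
  u — {g,k,r,s}

N(s) = ["u"]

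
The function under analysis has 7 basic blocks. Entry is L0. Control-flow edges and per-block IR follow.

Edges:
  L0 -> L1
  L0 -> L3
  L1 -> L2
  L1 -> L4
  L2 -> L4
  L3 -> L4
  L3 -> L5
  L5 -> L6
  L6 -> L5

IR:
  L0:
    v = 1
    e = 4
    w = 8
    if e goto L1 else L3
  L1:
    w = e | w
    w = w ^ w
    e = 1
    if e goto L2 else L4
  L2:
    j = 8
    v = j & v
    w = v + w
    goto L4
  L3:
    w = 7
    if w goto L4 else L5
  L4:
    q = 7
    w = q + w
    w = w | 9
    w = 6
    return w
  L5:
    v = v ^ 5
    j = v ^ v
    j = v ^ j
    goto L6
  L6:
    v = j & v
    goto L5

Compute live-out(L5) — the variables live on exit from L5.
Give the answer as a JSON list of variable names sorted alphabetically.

Answer: ["j", "v"]

Working:
Block summaries:
  L0: {e,v,w} / ∅
  L1: {e,w} / {e,w}
  L2: {j,v,w} / {v,w}
  L3: {w} / ∅
  L4: {q,w} / {w}
  L5: {j,v} / {v}
  L6: {v} / {j,v}

Backward fixpoint:
  live L0: ∅→{e,v,w}
  live L1: {e,v,w}→{v,w}
  live L2: {v,w}→{w}
  live L3: {v}→{v,w}
  live L4: {w}→∅
  live L5: {v}→{j,v}
  live L6: {j,v}→{v}

live-out(L5) = ["j", "v"]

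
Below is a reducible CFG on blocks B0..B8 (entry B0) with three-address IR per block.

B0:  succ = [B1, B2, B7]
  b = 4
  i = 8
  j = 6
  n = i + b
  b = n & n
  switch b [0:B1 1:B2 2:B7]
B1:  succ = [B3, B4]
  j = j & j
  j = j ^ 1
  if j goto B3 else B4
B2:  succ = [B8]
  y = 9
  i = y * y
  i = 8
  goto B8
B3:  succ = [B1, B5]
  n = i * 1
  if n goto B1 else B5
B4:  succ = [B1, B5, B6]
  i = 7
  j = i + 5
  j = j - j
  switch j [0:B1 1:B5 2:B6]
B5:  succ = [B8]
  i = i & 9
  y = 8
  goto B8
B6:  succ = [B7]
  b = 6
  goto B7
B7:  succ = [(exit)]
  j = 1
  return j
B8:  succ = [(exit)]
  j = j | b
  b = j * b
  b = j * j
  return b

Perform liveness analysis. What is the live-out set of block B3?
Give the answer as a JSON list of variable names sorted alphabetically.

Answer: ["b", "i", "j"]

Working:
def/use:
  B0: def={b,i,j,n} ue=∅
  B1: def={j} ue={j}
  B2: def={i,y} ue=∅
  B3: def={n} ue={i}
  B4: def={i,j} ue=∅
  B5: def={i,y} ue={i}
  B6: def={b} ue=∅
  B7: def={j} ue=∅
  B8: def={b,j} ue={b,j}

Backward fixpoint:
  B0: in=∅ out={b,i,j}
  B1: in={b,i,j} out={b,i,j}
  B2: in={b,j} out={b,j}
  B3: in={b,i,j} out={b,i,j}
  B4: in={b} out={b,i,j}
  B5: in={b,i,j} out={b,j}
  B6: in=∅ out=∅
  B7: in=∅ out=∅
  B8: in={b,j} out=∅

live-out(B3) = ["b", "i", "j"]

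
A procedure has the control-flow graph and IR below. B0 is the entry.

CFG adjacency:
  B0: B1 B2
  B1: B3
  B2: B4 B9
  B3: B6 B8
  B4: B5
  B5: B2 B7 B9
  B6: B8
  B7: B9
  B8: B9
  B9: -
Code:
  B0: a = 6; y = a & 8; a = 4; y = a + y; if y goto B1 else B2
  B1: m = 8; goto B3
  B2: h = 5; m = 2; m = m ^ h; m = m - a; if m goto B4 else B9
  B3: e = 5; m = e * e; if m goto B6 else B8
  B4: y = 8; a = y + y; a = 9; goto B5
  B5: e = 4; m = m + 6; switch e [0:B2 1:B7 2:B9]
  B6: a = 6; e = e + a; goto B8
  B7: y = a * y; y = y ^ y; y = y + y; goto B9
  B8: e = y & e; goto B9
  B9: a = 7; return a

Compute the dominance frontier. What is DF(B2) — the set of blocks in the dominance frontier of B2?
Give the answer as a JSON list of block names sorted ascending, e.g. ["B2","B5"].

Answer: ["B2", "B9"]

Working:
idom tree: B1←B0 B2←B0 B3←B1 B4←B2 B5←B4 B6←B3 B7←B5 B8←B3 B9←B0
Dom at joins:
  B2: preds {B0,B5}: {B0} ∩ {B0,B2,B4,B5} = {B0}; idom=B0
  B8: preds {B3,B6}: {B0,B1,B3} ∩ {B0,B1,B3,B6} = {B0,B1,B3}; idom=B3
  B9: preds {B2,B5,B7,B8}: {B0,B2} ∩ {B0,B2,B4,B5} ∩ {B0,B2,B4,B5,B7} ∩ {B0,B1,B3,B8} = {B0}; idom=B0

DF walk-up:
  join B2 pred B0: · stop@B0
  join B2 pred B5: B5→B4→B2 stop@B0
  join B8 pred B3: · stop@B3
  join B8 pred B6: B6 stop@B3
  join B9 pred B2: B2 stop@B0
  join B9 pred B5: B5→B4→B2 stop@B0
  join B9 pred B7: B7→B5→B4→B2 stop@B0
  join B9 pred B8: B8→B3→B1 stop@B0
  DF(B0)=∅
  DF(B1)={B9}
  DF(B2)={B2,B9}
  DF(B3)={B9}
  DF(B4)={B2,B9}
  DF(B5)={B2,B9}
  DF(B6)={B8}
  DF(B7)={B9}
  DF(B8)={B9}
  DF(B9)=∅

DF(B2) = ["B2", "B9"]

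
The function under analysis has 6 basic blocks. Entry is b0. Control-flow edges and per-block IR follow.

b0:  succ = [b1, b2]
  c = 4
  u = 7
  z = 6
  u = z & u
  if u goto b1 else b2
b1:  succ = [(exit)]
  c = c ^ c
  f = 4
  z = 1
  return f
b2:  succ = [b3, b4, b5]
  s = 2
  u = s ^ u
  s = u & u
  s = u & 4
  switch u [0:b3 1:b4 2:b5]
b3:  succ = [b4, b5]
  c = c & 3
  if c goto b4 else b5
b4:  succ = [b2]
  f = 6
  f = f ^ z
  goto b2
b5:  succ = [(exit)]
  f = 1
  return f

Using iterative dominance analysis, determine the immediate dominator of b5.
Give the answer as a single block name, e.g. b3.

idom tree: b1←b0 b2←b0 b3←b2 b4←b2 b5←b2
Dom at joins:
  b2: preds {b0,b4}: {b0} ∩ {b0,b2,b4} = {b0}; idom=b0
  b4: preds {b2,b3}: {b0,b2} ∩ {b0,b2,b3} = {b0,b2}; idom=b2
  b5: preds {b2,b3}: {b0,b2} ∩ {b0,b2,b3} = {b0,b2}; idom=b2

idom(b5) = b2

Answer: b2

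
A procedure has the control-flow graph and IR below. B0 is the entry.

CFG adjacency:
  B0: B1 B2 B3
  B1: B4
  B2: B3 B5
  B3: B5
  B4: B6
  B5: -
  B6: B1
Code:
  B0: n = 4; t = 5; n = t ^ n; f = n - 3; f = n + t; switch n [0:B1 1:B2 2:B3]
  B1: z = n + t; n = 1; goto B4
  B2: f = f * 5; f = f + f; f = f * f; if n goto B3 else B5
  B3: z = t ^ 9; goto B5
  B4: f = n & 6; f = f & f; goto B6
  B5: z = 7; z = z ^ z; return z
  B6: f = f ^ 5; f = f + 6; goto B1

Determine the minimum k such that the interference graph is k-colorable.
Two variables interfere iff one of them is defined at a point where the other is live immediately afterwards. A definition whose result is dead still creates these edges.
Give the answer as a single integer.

Answer: 3

Working:
Block summaries:
  B0: {f,n,t} / ∅
  B1: {n,z} / {n,t}
  B2: {f} / {f,n}
  B3: {z} / {t}
  B4: {f} / {n}
  B5: {z} / ∅
  B6: {f} / {f}

Backward fixpoint:
  B0: in=∅ out={f,n,t}
  B1: in={n,t} out={n,t}
  B2: in={f,n,t} out={t}
  B3: in={t} out=∅
  B4: in={n,t} out={f,n,t}
  B5: in=∅ out=∅
  B6: in={f,n,t} out={n,t}

Conflict graph:
  f↔{n,t}
  n↔{f,t}
  t↔{f,n,z}
  z↔{t}

Colouring:
  lower bound: {f,n,t} mutually conflict ⇒ χ ≥ 3
  assign f→R1 n→R2 t→R0 z→R1 — no edge inside a register ⇒ χ ≤ 3
  χ = 3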